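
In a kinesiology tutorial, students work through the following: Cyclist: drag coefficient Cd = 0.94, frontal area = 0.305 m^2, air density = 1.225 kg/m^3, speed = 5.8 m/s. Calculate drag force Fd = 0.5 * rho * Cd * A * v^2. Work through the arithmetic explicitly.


v^2 = 5.8^2 = 33.64
Fd = 0.5 * 1.225 * 0.94 * 0.305 * 33.64
= 5.907 N

5.907 N


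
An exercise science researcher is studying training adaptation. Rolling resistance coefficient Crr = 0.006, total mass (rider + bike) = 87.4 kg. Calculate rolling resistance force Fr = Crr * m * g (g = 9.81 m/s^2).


Fr = Crr * m * g
= 0.006 * 87.4 * 9.81
= 5.144 N

5.144 N


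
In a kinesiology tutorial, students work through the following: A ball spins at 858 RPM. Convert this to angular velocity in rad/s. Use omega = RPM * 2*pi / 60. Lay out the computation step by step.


omega = 858 * 2 * pi / 60
= 858 * 6.28318531 / 60
= 5390.973 / 60
= 89.85 rad/s

89.85 rad/s


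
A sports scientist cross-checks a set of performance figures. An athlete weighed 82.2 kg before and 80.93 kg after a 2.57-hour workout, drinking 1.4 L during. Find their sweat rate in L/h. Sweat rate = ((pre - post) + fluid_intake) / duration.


Body mass change = 1.27 kg
Total sweat loss = 1.27 + 1.4 = 2.67 L
Rate = 2.67 / 2.57 = 1.039 L/h

1.039 L/h


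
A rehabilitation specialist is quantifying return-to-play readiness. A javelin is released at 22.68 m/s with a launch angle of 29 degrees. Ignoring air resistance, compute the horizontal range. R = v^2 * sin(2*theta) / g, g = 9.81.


Launch speed squared = 514.3824
sin(2 * 29 deg) = 0.848048
Range = 514.3824 * 0.848048 / 9.81
= 44.467 m

44.467 m


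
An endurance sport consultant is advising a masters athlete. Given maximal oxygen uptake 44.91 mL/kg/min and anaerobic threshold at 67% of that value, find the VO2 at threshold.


Percentage as decimal = 0.67
VO2 at AT = 44.91 * 0.67 = 30.09 mL/kg/min

30.09 mL/kg/min


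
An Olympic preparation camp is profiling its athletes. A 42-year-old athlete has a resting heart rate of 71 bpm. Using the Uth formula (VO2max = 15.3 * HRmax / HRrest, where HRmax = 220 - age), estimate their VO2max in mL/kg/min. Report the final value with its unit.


HRmax = 220 - 42 = 178 bpm
Ratio = HRmax / HRrest = 178 / 71 = 2.507
VO2max = 15.3 * 2.507 = 38.36 mL/kg/min

38.36 mL/kg/min


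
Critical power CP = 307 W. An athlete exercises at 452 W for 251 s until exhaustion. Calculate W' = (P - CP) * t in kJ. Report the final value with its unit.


P - CP = 452 - 307 = 145 W
W' = 145 * 251 = 36395 J
= 36395 / 1000 = 36.395 kJ

36.395 kJ


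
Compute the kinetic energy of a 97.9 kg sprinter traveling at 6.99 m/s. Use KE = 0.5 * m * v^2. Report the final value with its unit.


Velocity squared = 48.8601
KE = 0.5 * 97.9 * 48.8601 = 2391.7 J

2391.7 J


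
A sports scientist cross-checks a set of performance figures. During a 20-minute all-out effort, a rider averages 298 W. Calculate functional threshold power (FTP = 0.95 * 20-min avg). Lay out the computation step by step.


FTP = 0.95 * 298
= 283.1 W

283.1 W


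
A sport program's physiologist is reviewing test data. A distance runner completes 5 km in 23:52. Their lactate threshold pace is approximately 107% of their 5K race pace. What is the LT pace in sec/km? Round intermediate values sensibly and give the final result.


Convert to seconds: 23 min 52 s = 1432 s
Pace per km = 1432 / 5 = 286.4 s/km
LT pace = 286.4 * 1.07 = 306.45 s/km

306.45 s/km


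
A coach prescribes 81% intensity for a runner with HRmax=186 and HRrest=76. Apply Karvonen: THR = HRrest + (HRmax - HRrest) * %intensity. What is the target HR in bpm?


Heart rate reserve = 186 - 76 = 110
Intensity fraction = 81 / 100 = 0.81
THR = 76 + 110 * 0.81 = 165.1 bpm

165.1 bpm


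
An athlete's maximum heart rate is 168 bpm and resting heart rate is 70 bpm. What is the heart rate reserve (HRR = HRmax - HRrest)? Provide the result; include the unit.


HRR = HRmax - HRrest
= 168 - 70
= 98 bpm

98 bpm


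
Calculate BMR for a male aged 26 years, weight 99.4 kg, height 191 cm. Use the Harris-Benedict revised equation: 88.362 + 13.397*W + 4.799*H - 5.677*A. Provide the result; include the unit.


Substituting values:
W term = 13.397 * 99.4 = 1331.6618
H term = 4.799 * 191 = 916.609
A term = 5.677 * 26 = 147.602
BMR = 2189.03 kcal/day

2189.03 kcal/day


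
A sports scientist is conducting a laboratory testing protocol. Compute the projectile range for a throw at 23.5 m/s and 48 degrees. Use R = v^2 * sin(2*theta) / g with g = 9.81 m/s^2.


Two times the angle = 96 degrees
sin(96) = 0.994522
R = 552.25 * 0.994522 / 9.81 = 55.986 m

55.986 m


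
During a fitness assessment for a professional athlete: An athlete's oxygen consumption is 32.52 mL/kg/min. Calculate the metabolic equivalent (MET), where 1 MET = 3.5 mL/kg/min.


MET = VO2 / 3.5
= 32.52 / 3.5
= 9.29 METs

9.29 METs


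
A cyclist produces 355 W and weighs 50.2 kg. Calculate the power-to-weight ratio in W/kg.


P/W = power / mass
= 355 / 50.2
= 7.072 W/kg

7.072 W/kg


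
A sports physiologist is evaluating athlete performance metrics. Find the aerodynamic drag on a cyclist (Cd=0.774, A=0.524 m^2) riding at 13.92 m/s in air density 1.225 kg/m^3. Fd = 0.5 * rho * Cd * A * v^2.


Fd = 0.5 * 1.225 * 0.774 * 0.524 * 13.92^2
= 0.5 * 1.225 * 0.774 * 0.524 * 193.7664
= 48.135 N

48.135 N


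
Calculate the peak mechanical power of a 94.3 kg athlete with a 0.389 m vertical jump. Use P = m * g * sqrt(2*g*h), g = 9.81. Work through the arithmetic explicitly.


First, sqrt(2gh) = sqrt(2 * 9.81 * 0.389)
= sqrt(7.63218) = 2.76264 m/s
Power = 94.3 * 9.81 * 2.76264 = 2555.67 W

2555.67 W


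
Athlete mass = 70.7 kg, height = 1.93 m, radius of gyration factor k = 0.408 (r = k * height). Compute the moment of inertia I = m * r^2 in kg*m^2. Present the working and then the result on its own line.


r = k * height = 0.408 * 1.93 = 0.78744 m
r^2 = 0.78744^2 = 0.620062
I = 70.7 * 0.620062 = 43.838 kg*m^2

43.838 kg*m^2


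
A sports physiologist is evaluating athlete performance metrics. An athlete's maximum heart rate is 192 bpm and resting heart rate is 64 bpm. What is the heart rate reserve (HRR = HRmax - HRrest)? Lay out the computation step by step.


HRR = HRmax - HRrest
= 192 - 64
= 128 bpm

128 bpm


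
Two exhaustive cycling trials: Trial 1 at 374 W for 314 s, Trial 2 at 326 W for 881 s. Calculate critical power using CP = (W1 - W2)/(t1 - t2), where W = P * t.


W1 = 374 * 314 = 117436 J
W2 = 326 * 881 = 287206 J
CP = (117436 - 287206) / (314 - 881)
= -169770 / -567
= 299.42 W

299.42 W


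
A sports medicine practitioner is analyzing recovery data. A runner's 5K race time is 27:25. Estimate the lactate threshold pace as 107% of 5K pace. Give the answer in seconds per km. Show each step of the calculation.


Total race time = 27*60 + 25 = 1645 seconds
5K pace = 1645 / 5 = 329.0 sec/km
LT pace = 329.0 * 1.07 = 352.03 sec/km

352.03 s/km


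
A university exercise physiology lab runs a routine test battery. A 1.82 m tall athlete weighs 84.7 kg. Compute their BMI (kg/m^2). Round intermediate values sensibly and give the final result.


height^2 = 3.3124 m^2
BMI = 84.7 / 3.3124 = 25.57 kg/m^2

25.57 kg/m^2


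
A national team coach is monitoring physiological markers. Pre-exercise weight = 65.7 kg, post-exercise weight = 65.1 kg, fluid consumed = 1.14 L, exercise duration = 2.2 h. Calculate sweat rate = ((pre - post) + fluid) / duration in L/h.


Weight loss = 65.7 - 65.1 = 0.6 kg (approx L)
Total sweat = 0.6 + 1.14 = 1.74 L
Sweat rate = 1.74 / 2.2 = 0.791 L/h

0.791 L/h


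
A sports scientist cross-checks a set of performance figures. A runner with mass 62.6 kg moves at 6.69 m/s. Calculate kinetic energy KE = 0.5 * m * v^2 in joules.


v^2 = 6.69^2 = 44.7561
KE = 0.5 * 62.6 * 44.7561
= 1400.87 J

1400.87 J


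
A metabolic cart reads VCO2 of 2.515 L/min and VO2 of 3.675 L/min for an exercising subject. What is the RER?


RER = VCO2 / VO2 = 2.515 / 3.675 = 0.6844

0.6844


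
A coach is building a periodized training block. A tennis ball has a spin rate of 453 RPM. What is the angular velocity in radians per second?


Convert RPM to rad/s: multiply by 2*pi and divide by 60
omega = 453 * 2 * pi / 60
= 47.438 rad/s

47.438 rad/s


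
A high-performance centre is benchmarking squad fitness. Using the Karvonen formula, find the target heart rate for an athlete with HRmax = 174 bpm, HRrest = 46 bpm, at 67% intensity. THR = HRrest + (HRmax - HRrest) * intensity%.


HRR = 174 - 46 = 128
THR = 46 + 128 * 0.67
= 46 + 85.76
= 131.76 bpm

131.76 bpm


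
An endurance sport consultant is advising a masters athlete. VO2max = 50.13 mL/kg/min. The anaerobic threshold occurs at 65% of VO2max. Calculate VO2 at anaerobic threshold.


AT fraction = 65 / 100 = 0.65
AT VO2 = 50.13 * 0.65
= 32.58 mL/kg/min

32.58 mL/kg/min


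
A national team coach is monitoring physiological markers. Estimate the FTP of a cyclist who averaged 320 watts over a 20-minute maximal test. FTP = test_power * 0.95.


FTP = 320 * 0.95 = 304.0 W

304.0 W


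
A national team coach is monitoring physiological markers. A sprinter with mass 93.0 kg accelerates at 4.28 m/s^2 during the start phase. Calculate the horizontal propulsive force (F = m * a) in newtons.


F = m * a
= 93.0 * 4.28
= 398.04 N

398.04 N


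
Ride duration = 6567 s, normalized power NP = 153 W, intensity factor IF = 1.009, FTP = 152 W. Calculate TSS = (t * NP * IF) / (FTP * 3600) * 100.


Numerator = 6567 * 153 * 1.009 = 1013793.759
Denominator = 152 * 3600 = 547200
TSS = 1013793.759 / 547200 * 100
= 185.27

185.27 TSS


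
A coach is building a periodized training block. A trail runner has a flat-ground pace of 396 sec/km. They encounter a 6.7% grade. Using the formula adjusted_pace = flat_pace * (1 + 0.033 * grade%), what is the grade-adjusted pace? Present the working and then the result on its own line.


Grade factor = 1 + 0.033 * 6.7 = 1.2211
Adjusted = 396 * 1.2211 = 483.56 sec/km

483.56 s/km


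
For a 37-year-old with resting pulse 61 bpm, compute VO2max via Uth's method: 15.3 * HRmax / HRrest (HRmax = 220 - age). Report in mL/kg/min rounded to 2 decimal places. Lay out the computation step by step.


Step 1: HRmax = 220 - 37 = 183 bpm
Step 2: Ratio = 183 / 61 = 3.0
Step 3: VO2max = 15.3 * 3.0 = 45.9 mL/kg/min

45.9 mL/kg/min


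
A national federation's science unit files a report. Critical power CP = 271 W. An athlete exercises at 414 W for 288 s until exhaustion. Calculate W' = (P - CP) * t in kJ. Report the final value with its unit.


P - CP = 414 - 271 = 143 W
W' = 143 * 288 = 41184 J
= 41184 / 1000 = 41.184 kJ

41.184 kJ


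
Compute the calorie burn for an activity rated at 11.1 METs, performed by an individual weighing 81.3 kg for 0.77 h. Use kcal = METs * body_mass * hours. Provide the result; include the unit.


Product of METs and mass = 11.1 * 81.3 = 902.43
Total kcal = 902.43 * 0.77 = 694.87 kcal

694.87 kcal


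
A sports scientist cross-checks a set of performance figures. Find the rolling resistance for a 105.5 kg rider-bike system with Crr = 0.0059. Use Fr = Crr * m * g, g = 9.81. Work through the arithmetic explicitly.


m * g = 105.5 * 9.81 = 1034.955 N
Fr = 0.0059 * 1034.955 = 6.106 N

6.106 N


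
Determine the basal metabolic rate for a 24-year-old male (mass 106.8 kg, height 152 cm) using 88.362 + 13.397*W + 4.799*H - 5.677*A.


BMR = 88.362 + 13.397*106.8 + 4.799*152 - 5.677*24
= 2112.36 kcal/day

2112.36 kcal/day


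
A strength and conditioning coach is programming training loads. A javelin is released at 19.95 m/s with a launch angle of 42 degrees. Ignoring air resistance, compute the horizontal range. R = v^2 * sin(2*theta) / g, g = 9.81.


Launch speed squared = 398.0025
sin(2 * 42 deg) = 0.994522
Range = 398.0025 * 0.994522 / 9.81
= 40.349 m

40.349 m


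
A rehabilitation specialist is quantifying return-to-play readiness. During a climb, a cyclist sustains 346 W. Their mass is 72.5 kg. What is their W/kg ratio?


Power-to-weight = 346 W / 72.5 kg
= 4.772 W/kg

4.772 W/kg


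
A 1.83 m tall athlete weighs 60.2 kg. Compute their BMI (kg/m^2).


height^2 = 3.3489 m^2
BMI = 60.2 / 3.3489 = 17.98 kg/m^2

17.98 kg/m^2


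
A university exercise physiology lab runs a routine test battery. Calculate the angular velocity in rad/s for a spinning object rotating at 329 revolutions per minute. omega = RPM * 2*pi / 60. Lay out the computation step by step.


omega = RPM * 2*pi / 60
= 329 * 6.28318531 / 60
= 34.453 rad/s

34.453 rad/s


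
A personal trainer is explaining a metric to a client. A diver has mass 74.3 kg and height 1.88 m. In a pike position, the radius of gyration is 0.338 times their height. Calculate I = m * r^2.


r = 0.338 * 1.88 = 0.63544 m
I = m * r^2 = 74.3 * 0.403784 = 30.001 kg*m^2

30.001 kg*m^2


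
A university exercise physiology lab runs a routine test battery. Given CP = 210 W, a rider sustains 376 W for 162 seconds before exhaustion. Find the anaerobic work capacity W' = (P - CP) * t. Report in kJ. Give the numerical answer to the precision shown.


Excess power = 376 - 210 = 166 W
Work above CP = 166 * 162 = 26892 J
W' = 26.892 kJ

26.892 kJ


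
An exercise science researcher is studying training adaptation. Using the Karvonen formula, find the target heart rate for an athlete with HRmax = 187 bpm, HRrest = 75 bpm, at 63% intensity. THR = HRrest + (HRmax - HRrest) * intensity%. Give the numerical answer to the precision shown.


HRR = 187 - 75 = 112
THR = 75 + 112 * 0.63
= 75 + 70.56
= 145.56 bpm

145.56 bpm


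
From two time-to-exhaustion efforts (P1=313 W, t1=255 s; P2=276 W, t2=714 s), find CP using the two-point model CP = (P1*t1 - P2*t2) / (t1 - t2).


Work in trial 1 = 79815 J
Work in trial 2 = 197064 J
Delta work = -117249 J
Delta time = -459 s
CP = -117249 / -459 = 255.44 W

255.44 W


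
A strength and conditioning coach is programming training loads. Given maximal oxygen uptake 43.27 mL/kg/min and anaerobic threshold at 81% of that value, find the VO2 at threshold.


Percentage as decimal = 0.81
VO2 at AT = 43.27 * 0.81 = 35.05 mL/kg/min

35.05 mL/kg/min


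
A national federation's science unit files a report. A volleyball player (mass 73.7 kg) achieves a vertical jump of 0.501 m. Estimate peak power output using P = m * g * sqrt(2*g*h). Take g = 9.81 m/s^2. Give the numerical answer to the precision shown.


2 * g * h = 2 * 9.81 * 0.501 = 9.82962
sqrt(9.82962) = 3.135222 m/s
P = 73.7 * 9.81 * 3.135222 = 2266.76 W

2266.76 W


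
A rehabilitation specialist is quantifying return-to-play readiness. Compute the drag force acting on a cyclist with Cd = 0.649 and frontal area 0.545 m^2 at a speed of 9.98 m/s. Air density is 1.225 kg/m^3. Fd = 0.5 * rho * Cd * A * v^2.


Step 1: v^2 = 99.6004
Step 2: Fd = 0.5 * 1.225 * 0.649 * 0.545 * 99.6004
= 21.578 N

21.578 N


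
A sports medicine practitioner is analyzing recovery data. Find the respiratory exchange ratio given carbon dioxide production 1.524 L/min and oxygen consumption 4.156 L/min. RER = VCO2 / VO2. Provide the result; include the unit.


VCO2 = 1.524 L/min
VO2 = 4.156 L/min
RER = 1.524 / 4.156 = 0.3667

0.3667


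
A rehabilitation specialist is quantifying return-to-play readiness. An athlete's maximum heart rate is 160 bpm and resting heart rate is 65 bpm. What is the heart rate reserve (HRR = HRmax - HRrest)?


HRR = HRmax - HRrest
= 160 - 65
= 95 bpm

95 bpm


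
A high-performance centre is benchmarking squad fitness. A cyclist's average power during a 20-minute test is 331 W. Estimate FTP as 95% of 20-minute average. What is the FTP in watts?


FTP = 20-min power * 0.95
= 331 * 0.95
= 314.45 W

314.45 W


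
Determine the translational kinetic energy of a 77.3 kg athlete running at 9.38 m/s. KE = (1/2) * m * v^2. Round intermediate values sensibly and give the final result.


KE = 0.5 * m * v^2
= 0.5 * 77.3 * 9.38^2
= 0.5 * 77.3 * 87.9844
= 3400.6 J

3400.6 J


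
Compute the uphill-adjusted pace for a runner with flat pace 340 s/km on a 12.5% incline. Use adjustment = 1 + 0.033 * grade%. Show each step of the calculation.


Adjustment factor = 1 + 0.033 * 12.5 = 1.4125
Grade-adjusted pace = 340 * 1.4125 = 480.25 s/km

480.25 s/km


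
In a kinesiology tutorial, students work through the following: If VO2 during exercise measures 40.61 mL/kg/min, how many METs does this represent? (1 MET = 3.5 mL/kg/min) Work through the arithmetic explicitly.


METs = VO2 / 3.5 = 40.61 / 3.5 = 11.6

11.6 METs


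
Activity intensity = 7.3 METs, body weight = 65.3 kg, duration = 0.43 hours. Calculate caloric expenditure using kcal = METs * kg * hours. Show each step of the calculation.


kcal = 7.3 * 65.3 * 0.43
= 476.69 * 0.43
= 204.98 kcal

204.98 kcal


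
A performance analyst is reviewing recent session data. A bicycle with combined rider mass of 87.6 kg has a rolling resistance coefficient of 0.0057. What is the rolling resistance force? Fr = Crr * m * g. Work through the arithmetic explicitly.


Fr = 0.0057 * 87.6 * 9.81
= 0.49932 * 9.81
= 4.898 N

4.898 N


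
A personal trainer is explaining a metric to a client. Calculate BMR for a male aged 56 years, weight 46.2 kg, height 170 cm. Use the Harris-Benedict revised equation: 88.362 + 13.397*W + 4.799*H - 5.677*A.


Substituting values:
W term = 13.397 * 46.2 = 618.9414
H term = 4.799 * 170 = 815.83
A term = 5.677 * 56 = 317.912
BMR = 1205.22 kcal/day

1205.22 kcal/day


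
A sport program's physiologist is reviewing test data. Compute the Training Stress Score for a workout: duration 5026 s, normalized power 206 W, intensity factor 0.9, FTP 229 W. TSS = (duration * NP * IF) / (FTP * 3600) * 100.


Product = 5026 * 206 * 0.9 = 931820.4
Base = 229 * 3600 = 824400
TSS = 931820.4 / 824400 * 100 = 113.03

113.03 TSS


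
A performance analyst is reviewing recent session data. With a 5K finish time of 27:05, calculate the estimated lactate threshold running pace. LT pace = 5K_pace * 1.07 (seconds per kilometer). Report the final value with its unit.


Race duration = 1625 s for 5 km
Average pace = 1625 / 5 = 325.0 s/km
LT pace = 325.0 * 1.07
= 347.75 s/km

347.75 s/km


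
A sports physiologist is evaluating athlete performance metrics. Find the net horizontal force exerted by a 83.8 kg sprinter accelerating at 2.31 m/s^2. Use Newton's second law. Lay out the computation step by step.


Newton's second law: F = m * a
F = 83.8 * 2.31 = 193.58 N

193.58 N


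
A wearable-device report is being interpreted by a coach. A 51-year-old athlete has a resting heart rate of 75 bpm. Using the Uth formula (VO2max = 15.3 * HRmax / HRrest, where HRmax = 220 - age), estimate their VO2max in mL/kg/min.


HRmax = 220 - 51 = 169 bpm
Ratio = HRmax / HRrest = 169 / 75 = 2.2533
VO2max = 15.3 * 2.2533 = 34.48 mL/kg/min

34.48 mL/kg/min


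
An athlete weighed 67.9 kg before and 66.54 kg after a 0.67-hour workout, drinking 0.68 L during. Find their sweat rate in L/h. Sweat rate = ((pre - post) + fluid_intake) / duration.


Body mass change = 1.36 kg
Total sweat loss = 1.36 + 0.68 = 2.04 L
Rate = 2.04 / 0.67 = 3.045 L/h

3.045 L/h


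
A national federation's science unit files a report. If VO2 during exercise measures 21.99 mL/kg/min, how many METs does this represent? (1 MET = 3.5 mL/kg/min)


METs = VO2 / 3.5 = 21.99 / 3.5 = 6.28

6.28 METs


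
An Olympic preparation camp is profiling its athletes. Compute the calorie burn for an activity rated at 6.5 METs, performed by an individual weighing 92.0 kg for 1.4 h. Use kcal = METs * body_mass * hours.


Product of METs and mass = 6.5 * 92.0 = 598.0
Total kcal = 598.0 * 1.4 = 837.2 kcal

837.2 kcal


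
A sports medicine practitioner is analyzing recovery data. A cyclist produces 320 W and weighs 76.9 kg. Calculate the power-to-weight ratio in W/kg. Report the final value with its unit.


P/W = power / mass
= 320 / 76.9
= 4.161 W/kg

4.161 W/kg


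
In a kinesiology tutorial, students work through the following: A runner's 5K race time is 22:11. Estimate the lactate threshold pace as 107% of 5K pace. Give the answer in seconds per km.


Total race time = 22*60 + 11 = 1331 seconds
5K pace = 1331 / 5 = 266.2 sec/km
LT pace = 266.2 * 1.07 = 284.83 sec/km

284.83 s/km


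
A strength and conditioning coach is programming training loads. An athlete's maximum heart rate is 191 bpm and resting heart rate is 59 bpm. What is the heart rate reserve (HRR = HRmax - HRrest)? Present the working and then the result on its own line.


HRR = HRmax - HRrest
= 191 - 59
= 132 bpm

132 bpm


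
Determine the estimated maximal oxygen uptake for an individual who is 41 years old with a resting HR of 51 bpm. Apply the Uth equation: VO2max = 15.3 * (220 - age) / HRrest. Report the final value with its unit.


HRmax = 220 - 41 = 179
VO2max = 15.3 * (179 / 51)
= 15.3 * 3.5098
= 53.7 mL/kg/min

53.7 mL/kg/min


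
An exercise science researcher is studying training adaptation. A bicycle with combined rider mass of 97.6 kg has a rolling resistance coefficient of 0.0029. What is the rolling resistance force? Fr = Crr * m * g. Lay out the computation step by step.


Fr = 0.0029 * 97.6 * 9.81
= 0.28304 * 9.81
= 2.777 N

2.777 N


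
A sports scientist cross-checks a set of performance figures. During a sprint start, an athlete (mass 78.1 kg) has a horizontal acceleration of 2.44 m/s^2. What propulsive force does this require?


Propulsive force = mass * acceleration
= 78.1 kg * 2.44 m/s^2
= 190.56 N

190.56 N


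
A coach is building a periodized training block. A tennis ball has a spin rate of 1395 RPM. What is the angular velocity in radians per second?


Convert RPM to rad/s: multiply by 2*pi and divide by 60
omega = 1395 * 2 * pi / 60
= 146.084 rad/s

146.084 rad/s


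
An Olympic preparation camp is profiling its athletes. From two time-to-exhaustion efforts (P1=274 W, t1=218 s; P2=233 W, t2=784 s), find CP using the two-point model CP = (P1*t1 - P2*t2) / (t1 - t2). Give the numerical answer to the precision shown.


Work in trial 1 = 59732 J
Work in trial 2 = 182672 J
Delta work = -122940 J
Delta time = -566 s
CP = -122940 / -566 = 217.21 W

217.21 W


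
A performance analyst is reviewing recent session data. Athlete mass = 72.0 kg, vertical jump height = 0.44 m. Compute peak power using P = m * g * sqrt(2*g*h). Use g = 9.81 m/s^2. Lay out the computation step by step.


sqrt(2 * 9.81 * 0.44) = sqrt(8.6328) = 2.938163 m/s
P = 72.0 * 9.81 * 2.938163
= 2075.28 W

2075.28 W


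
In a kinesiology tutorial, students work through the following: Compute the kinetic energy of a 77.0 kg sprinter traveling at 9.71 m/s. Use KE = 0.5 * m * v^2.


Velocity squared = 94.2841
KE = 0.5 * 77.0 * 94.2841 = 3629.94 J

3629.94 J


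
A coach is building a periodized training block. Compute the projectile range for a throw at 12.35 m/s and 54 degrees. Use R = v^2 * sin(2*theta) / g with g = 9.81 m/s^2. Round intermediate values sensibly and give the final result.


Two times the angle = 108 degrees
sin(108) = 0.951057
R = 152.5225 * 0.951057 / 9.81 = 14.787 m

14.787 m


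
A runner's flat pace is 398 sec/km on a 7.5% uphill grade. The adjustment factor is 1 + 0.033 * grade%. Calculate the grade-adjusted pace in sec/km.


Factor = 1 + 0.033 * 7.5 = 1.2475
Adjusted pace = 398 * 1.2475
= 496.51 sec/km

496.51 s/km


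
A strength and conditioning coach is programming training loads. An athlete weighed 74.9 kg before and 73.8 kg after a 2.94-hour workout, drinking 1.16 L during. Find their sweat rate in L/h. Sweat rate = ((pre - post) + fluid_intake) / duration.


Body mass change = 1.1 kg
Total sweat loss = 1.1 + 1.16 = 2.26 L
Rate = 2.26 / 2.94 = 0.769 L/h

0.769 L/h


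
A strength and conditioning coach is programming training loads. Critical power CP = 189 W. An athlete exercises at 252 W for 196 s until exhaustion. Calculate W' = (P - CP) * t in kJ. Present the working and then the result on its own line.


P - CP = 252 - 189 = 63 W
W' = 63 * 196 = 12348 J
= 12348 / 1000 = 12.348 kJ

12.348 kJ


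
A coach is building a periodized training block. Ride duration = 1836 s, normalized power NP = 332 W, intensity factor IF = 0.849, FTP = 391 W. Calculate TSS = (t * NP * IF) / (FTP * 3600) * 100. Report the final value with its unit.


Numerator = 1836 * 332 * 0.849 = 517509.648
Denominator = 391 * 3600 = 1407600
TSS = 517509.648 / 1407600 * 100
= 36.77

36.77 TSS


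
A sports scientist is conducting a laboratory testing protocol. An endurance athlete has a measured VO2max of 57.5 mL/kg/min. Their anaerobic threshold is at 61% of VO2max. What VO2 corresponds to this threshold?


Anaerobic threshold VO2 = VO2max * 61%
= 57.5 * 0.61
= 35.08 mL/kg/min

35.08 mL/kg/min


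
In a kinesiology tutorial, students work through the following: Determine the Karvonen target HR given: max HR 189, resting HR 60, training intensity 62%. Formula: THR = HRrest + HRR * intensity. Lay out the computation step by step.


HRR = HRmax - HRrest = 189 - 60 = 129
THR = 60 + 129 * 0.62
= 139.98 bpm

139.98 bpm


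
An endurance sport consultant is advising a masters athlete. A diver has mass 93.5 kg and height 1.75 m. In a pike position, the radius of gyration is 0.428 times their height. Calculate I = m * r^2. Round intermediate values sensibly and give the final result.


r = 0.428 * 1.75 = 0.749 m
I = m * r^2 = 93.5 * 0.561001 = 52.454 kg*m^2

52.454 kg*m^2


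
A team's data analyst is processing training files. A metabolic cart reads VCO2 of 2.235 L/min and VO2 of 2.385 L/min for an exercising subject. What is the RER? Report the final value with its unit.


RER = VCO2 / VO2 = 2.235 / 2.385 = 0.9371

0.9371


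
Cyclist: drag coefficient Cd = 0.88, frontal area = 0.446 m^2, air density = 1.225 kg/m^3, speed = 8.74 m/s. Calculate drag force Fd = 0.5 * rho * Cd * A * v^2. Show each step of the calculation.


v^2 = 8.74^2 = 76.3876
Fd = 0.5 * 1.225 * 0.88 * 0.446 * 76.3876
= 18.363 N

18.363 N


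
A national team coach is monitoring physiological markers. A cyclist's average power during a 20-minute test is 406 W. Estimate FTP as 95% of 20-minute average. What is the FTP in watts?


FTP = 20-min power * 0.95
= 406 * 0.95
= 385.7 W

385.7 W


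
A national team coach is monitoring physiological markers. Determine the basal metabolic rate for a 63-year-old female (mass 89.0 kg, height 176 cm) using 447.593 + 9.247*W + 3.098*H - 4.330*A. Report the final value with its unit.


BMR = 447.593 + 9.247*89.0 + 3.098*176 - 4.330*63
= 1543.03 kcal/day

1543.03 kcal/day


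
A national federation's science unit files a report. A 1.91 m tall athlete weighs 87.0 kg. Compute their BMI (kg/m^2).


height^2 = 3.6481 m^2
BMI = 87.0 / 3.6481 = 23.85 kg/m^2

23.85 kg/m^2


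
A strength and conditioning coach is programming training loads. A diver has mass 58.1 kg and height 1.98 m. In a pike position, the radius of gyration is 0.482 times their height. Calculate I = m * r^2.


r = 0.482 * 1.98 = 0.95436 m
I = m * r^2 = 58.1 * 0.910803 = 52.918 kg*m^2

52.918 kg*m^2


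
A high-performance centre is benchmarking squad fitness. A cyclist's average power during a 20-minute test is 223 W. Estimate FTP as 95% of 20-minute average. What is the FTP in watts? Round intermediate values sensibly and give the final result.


FTP = 20-min power * 0.95
= 223 * 0.95
= 211.85 W

211.85 W


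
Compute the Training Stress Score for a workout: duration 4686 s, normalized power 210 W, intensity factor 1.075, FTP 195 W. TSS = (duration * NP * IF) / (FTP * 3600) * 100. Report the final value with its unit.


Product = 4686 * 210 * 1.075 = 1057864.5
Base = 195 * 3600 = 702000
TSS = 1057864.5 / 702000 * 100 = 150.69

150.69 TSS


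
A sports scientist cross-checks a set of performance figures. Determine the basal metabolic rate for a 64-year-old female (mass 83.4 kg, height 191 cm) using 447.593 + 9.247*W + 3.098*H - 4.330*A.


BMR = 447.593 + 9.247*83.4 + 3.098*191 - 4.330*64
= 1533.39 kcal/day

1533.39 kcal/day


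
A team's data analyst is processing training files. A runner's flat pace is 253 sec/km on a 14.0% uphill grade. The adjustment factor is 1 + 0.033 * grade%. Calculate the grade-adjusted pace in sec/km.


Factor = 1 + 0.033 * 14.0 = 1.462
Adjusted pace = 253 * 1.462
= 369.89 sec/km

369.89 s/km


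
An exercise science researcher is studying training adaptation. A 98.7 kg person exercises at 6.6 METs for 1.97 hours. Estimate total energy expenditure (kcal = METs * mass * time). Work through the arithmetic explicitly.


Energy = METs * mass(kg) * time(h)
= 6.6 * 98.7 * 1.97
= 1283.3 kcal

1283.3 kcal


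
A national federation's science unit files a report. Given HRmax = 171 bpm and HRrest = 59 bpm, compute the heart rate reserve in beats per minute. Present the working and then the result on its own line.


Heart rate reserve = maximum HR minus resting HR
HRR = 171 - 59 = 112 bpm

112 bpm


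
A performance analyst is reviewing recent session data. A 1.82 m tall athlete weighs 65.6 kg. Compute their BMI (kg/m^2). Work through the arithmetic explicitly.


height^2 = 3.3124 m^2
BMI = 65.6 / 3.3124 = 19.8 kg/m^2

19.8 kg/m^2


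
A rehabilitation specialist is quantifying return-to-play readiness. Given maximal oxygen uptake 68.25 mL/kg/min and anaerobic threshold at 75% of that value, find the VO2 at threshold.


Percentage as decimal = 0.75
VO2 at AT = 68.25 * 0.75 = 51.19 mL/kg/min

51.19 mL/kg/min


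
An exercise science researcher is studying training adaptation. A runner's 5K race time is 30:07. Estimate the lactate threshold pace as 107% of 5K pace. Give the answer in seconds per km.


Total race time = 30*60 + 7 = 1807 seconds
5K pace = 1807 / 5 = 361.4 sec/km
LT pace = 361.4 * 1.07 = 386.7 sec/km

386.7 s/km


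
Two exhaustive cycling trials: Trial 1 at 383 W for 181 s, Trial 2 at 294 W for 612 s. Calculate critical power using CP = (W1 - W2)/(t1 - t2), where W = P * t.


W1 = 383 * 181 = 69323 J
W2 = 294 * 612 = 179928 J
CP = (69323 - 179928) / (181 - 612)
= -110605 / -431
= 256.62 W

256.62 W


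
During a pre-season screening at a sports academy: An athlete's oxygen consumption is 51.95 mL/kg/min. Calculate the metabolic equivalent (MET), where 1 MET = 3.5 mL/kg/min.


MET = VO2 / 3.5
= 51.95 / 3.5
= 14.84 METs

14.84 METs


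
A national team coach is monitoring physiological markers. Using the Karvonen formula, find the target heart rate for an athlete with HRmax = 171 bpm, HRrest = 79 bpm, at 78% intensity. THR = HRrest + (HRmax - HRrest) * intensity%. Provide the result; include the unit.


HRR = 171 - 79 = 92
THR = 79 + 92 * 0.78
= 79 + 71.76
= 150.76 bpm

150.76 bpm


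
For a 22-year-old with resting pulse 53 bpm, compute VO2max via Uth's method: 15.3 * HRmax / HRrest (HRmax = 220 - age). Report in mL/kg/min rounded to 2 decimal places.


Step 1: HRmax = 220 - 22 = 198 bpm
Step 2: Ratio = 198 / 53 = 3.7358
Step 3: VO2max = 15.3 * 3.7358 = 57.16 mL/kg/min

57.16 mL/kg/min


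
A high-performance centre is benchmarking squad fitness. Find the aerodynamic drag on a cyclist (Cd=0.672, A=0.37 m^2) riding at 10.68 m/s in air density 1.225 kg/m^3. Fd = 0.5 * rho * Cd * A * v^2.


Fd = 0.5 * 1.225 * 0.672 * 0.37 * 10.68^2
= 0.5 * 1.225 * 0.672 * 0.37 * 114.0624
= 17.371 N

17.371 N


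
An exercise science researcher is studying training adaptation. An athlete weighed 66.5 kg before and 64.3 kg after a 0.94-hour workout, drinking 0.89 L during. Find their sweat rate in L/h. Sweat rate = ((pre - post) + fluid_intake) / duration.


Body mass change = 2.2 kg
Total sweat loss = 2.2 + 0.89 = 3.09 L
Rate = 3.09 / 0.94 = 3.287 L/h

3.287 L/h


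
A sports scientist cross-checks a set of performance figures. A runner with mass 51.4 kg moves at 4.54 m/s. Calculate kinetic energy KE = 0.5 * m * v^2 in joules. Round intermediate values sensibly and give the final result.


v^2 = 4.54^2 = 20.6116
KE = 0.5 * 51.4 * 20.6116
= 529.72 J

529.72 J


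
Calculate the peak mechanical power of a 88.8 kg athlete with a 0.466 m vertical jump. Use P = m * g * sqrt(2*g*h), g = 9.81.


First, sqrt(2gh) = sqrt(2 * 9.81 * 0.466)
= sqrt(9.14292) = 3.023726 m/s
Power = 88.8 * 9.81 * 3.023726 = 2634.05 W

2634.05 W


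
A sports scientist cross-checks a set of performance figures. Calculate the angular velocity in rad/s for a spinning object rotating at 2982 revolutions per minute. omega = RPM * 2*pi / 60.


omega = RPM * 2*pi / 60
= 2982 * 6.28318531 / 60
= 312.274 rad/s

312.274 rad/s


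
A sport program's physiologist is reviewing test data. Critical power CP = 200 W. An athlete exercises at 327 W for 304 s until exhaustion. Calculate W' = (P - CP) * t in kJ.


P - CP = 327 - 200 = 127 W
W' = 127 * 304 = 38608 J
= 38608 / 1000 = 38.608 kJ

38.608 kJ


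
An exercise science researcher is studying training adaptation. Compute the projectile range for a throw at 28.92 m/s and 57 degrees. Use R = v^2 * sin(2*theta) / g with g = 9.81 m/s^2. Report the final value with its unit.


Two times the angle = 114 degrees
sin(114) = 0.913545
R = 836.3664 * 0.913545 / 9.81 = 77.886 m

77.886 m


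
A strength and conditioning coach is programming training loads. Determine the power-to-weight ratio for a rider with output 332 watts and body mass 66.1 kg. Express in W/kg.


P/W = 332 / 66.1 = 5.023 W/kg

5.023 W/kg


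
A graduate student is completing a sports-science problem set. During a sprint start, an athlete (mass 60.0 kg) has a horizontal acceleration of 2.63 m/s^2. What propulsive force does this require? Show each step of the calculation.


Propulsive force = mass * acceleration
= 60.0 kg * 2.63 m/s^2
= 157.8 N

157.8 N


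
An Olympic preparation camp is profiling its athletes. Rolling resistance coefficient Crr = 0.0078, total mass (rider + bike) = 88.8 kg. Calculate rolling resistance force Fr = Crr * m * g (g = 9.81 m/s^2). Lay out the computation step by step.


Fr = Crr * m * g
= 0.0078 * 88.8 * 9.81
= 6.795 N

6.795 N


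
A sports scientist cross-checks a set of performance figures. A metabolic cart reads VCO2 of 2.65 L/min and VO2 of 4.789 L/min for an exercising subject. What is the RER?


RER = VCO2 / VO2 = 2.65 / 4.789 = 0.5534

0.5534


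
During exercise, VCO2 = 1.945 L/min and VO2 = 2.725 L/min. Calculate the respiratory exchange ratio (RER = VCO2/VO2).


RER = VCO2 / VO2
= 1.945 / 2.725
= 0.7138

0.7138


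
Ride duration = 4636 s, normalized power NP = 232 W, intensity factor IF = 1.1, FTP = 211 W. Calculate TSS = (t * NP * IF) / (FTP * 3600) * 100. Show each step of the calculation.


Numerator = 4636 * 232 * 1.1 = 1183107.2
Denominator = 211 * 3600 = 759600
TSS = 1183107.2 / 759600 * 100
= 155.75

155.75 TSS


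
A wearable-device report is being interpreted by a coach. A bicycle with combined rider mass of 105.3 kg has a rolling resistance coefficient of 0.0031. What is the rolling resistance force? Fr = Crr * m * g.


Fr = 0.0031 * 105.3 * 9.81
= 0.32643 * 9.81
= 3.202 N

3.202 N


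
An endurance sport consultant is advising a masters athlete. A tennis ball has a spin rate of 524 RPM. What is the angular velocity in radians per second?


Convert RPM to rad/s: multiply by 2*pi and divide by 60
omega = 524 * 2 * pi / 60
= 54.873 rad/s

54.873 rad/s


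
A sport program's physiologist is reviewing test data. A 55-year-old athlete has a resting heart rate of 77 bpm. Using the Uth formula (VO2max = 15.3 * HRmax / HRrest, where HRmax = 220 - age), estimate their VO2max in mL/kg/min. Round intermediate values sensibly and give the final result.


HRmax = 220 - 55 = 165 bpm
Ratio = HRmax / HRrest = 165 / 77 = 2.1429
VO2max = 15.3 * 2.1429 = 32.79 mL/kg/min

32.79 mL/kg/min


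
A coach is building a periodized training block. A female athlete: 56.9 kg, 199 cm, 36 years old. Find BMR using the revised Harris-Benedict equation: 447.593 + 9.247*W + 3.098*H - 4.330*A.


Intercept = 447.593
Weight contribution = 9.247 * 56.9 = 526.1543
Height contribution = 3.098 * 199 = 616.502
Age contribution = 4.33 * 36 = 155.88
BMR = 447.593 + 526.1543 + 616.502 - 155.88
= 1434.37 kcal/day

1434.37 kcal/day


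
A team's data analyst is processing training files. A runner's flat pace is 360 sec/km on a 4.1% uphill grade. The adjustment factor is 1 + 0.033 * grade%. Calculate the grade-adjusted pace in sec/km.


Factor = 1 + 0.033 * 4.1 = 1.1353
Adjusted pace = 360 * 1.1353
= 408.71 sec/km

408.71 s/km


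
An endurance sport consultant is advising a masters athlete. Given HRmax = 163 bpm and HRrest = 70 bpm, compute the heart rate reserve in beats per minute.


Heart rate reserve = maximum HR minus resting HR
HRR = 163 - 70 = 93 bpm

93 bpm


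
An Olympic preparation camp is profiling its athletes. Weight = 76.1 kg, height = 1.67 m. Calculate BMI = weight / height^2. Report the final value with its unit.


height^2 = 1.67^2 = 2.7889
BMI = 76.1 / 2.7889 = 27.29 kg/m^2

27.29 kg/m^2


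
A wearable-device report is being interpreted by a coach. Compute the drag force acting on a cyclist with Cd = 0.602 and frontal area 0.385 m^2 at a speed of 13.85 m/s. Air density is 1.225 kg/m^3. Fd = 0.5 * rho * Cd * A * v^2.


Step 1: v^2 = 191.8225
Step 2: Fd = 0.5 * 1.225 * 0.602 * 0.385 * 191.8225
= 27.231 N

27.231 N


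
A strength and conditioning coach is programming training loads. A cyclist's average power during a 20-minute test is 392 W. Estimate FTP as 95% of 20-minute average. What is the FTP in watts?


FTP = 20-min power * 0.95
= 392 * 0.95
= 372.4 W

372.4 W


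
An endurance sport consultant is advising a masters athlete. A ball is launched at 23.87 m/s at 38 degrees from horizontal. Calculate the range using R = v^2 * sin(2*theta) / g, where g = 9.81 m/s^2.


sin(2 * 38) = sin(76) = 0.970296
v^2 = 23.87^2 = 569.7769
R = 569.7769 * 0.970296 / 9.81
= 56.356 m

56.356 m


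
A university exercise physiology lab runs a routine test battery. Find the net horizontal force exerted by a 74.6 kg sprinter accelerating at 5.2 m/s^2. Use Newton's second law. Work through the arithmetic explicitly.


Newton's second law: F = m * a
F = 74.6 * 5.2 = 387.92 N

387.92 N


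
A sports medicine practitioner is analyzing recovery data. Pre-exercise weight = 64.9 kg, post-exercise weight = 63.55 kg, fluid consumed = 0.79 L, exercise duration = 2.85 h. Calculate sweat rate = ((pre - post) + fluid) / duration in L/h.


Weight loss = 64.9 - 63.55 = 1.35 kg (approx L)
Total sweat = 1.35 + 0.79 = 2.14 L
Sweat rate = 2.14 / 2.85 = 0.751 L/h

0.751 L/h


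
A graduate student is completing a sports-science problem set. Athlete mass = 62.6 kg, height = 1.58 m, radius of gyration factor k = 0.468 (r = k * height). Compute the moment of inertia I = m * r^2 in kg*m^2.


r = k * height = 0.468 * 1.58 = 0.73944 m
r^2 = 0.73944^2 = 0.546772
I = 62.6 * 0.546772 = 34.228 kg*m^2

34.228 kg*m^2


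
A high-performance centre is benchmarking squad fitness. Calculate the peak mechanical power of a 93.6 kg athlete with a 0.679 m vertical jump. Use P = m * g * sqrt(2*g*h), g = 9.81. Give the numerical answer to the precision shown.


First, sqrt(2gh) = sqrt(2 * 9.81 * 0.679)
= sqrt(13.32198) = 3.649929 m/s
Power = 93.6 * 9.81 * 3.649929 = 3351.42 W

3351.42 W


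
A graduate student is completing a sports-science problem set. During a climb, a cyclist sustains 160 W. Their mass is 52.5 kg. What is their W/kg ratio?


Power-to-weight = 160 W / 52.5 kg
= 3.048 W/kg

3.048 W/kg


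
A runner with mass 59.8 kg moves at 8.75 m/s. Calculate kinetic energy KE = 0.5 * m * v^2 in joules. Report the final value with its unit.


v^2 = 8.75^2 = 76.5625
KE = 0.5 * 59.8 * 76.5625
= 2289.22 J

2289.22 J
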